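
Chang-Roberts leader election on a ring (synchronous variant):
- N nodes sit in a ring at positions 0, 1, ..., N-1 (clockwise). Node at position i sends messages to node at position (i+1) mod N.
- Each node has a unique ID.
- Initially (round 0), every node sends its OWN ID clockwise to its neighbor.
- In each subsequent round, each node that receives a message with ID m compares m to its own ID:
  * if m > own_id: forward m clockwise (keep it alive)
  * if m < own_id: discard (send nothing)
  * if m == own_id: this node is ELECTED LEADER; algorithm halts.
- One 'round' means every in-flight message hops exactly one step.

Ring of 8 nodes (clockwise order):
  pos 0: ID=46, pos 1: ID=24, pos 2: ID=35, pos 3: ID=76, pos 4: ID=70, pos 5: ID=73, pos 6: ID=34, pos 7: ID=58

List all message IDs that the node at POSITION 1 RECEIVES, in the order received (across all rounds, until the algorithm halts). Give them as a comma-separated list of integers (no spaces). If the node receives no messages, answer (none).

Answer: 46,58,73,76

Derivation:
Round 1: pos1(id24) recv 46: fwd; pos2(id35) recv 24: drop; pos3(id76) recv 35: drop; pos4(id70) recv 76: fwd; pos5(id73) recv 70: drop; pos6(id34) recv 73: fwd; pos7(id58) recv 34: drop; pos0(id46) recv 58: fwd
Round 2: pos2(id35) recv 46: fwd; pos5(id73) recv 76: fwd; pos7(id58) recv 73: fwd; pos1(id24) recv 58: fwd
Round 3: pos3(id76) recv 46: drop; pos6(id34) recv 76: fwd; pos0(id46) recv 73: fwd; pos2(id35) recv 58: fwd
Round 4: pos7(id58) recv 76: fwd; pos1(id24) recv 73: fwd; pos3(id76) recv 58: drop
Round 5: pos0(id46) recv 76: fwd; pos2(id35) recv 73: fwd
Round 6: pos1(id24) recv 76: fwd; pos3(id76) recv 73: drop
Round 7: pos2(id35) recv 76: fwd
Round 8: pos3(id76) recv 76: ELECTED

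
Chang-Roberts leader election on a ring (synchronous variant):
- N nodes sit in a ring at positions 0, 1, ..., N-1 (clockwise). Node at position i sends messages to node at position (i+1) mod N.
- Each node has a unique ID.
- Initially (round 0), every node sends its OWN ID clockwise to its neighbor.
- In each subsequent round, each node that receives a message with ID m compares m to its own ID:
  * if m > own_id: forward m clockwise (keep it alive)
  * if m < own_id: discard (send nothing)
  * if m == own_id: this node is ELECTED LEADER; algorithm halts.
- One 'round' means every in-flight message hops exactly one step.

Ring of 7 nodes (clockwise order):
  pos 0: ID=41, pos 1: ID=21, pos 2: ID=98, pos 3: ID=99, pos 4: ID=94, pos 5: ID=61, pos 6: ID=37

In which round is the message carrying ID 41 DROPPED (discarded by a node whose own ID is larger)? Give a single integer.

Answer: 2

Derivation:
Round 1: pos1(id21) recv 41: fwd; pos2(id98) recv 21: drop; pos3(id99) recv 98: drop; pos4(id94) recv 99: fwd; pos5(id61) recv 94: fwd; pos6(id37) recv 61: fwd; pos0(id41) recv 37: drop
Round 2: pos2(id98) recv 41: drop; pos5(id61) recv 99: fwd; pos6(id37) recv 94: fwd; pos0(id41) recv 61: fwd
Round 3: pos6(id37) recv 99: fwd; pos0(id41) recv 94: fwd; pos1(id21) recv 61: fwd
Round 4: pos0(id41) recv 99: fwd; pos1(id21) recv 94: fwd; pos2(id98) recv 61: drop
Round 5: pos1(id21) recv 99: fwd; pos2(id98) recv 94: drop
Round 6: pos2(id98) recv 99: fwd
Round 7: pos3(id99) recv 99: ELECTED
Message ID 41 originates at pos 0; dropped at pos 2 in round 2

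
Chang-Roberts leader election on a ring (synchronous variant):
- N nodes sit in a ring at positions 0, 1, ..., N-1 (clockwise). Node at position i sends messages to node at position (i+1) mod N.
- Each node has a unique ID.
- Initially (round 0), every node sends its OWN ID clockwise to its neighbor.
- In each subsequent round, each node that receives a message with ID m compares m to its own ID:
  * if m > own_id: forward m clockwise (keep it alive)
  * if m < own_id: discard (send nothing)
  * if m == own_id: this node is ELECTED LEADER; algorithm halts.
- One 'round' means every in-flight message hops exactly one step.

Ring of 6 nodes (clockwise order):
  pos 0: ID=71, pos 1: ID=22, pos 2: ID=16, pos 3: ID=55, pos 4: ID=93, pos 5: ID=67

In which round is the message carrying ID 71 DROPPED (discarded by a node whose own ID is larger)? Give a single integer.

Round 1: pos1(id22) recv 71: fwd; pos2(id16) recv 22: fwd; pos3(id55) recv 16: drop; pos4(id93) recv 55: drop; pos5(id67) recv 93: fwd; pos0(id71) recv 67: drop
Round 2: pos2(id16) recv 71: fwd; pos3(id55) recv 22: drop; pos0(id71) recv 93: fwd
Round 3: pos3(id55) recv 71: fwd; pos1(id22) recv 93: fwd
Round 4: pos4(id93) recv 71: drop; pos2(id16) recv 93: fwd
Round 5: pos3(id55) recv 93: fwd
Round 6: pos4(id93) recv 93: ELECTED
Message ID 71 originates at pos 0; dropped at pos 4 in round 4

Answer: 4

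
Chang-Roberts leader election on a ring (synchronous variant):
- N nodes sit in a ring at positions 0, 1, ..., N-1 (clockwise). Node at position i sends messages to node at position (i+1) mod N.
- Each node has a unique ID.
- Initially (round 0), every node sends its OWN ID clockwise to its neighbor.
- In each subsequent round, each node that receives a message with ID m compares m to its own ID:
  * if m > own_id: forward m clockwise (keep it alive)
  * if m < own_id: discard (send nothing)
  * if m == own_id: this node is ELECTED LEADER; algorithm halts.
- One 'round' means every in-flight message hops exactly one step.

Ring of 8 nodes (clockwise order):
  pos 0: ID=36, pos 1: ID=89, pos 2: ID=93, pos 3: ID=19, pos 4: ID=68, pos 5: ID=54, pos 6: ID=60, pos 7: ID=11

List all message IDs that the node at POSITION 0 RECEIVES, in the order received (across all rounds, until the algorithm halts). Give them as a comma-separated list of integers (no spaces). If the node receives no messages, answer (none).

Round 1: pos1(id89) recv 36: drop; pos2(id93) recv 89: drop; pos3(id19) recv 93: fwd; pos4(id68) recv 19: drop; pos5(id54) recv 68: fwd; pos6(id60) recv 54: drop; pos7(id11) recv 60: fwd; pos0(id36) recv 11: drop
Round 2: pos4(id68) recv 93: fwd; pos6(id60) recv 68: fwd; pos0(id36) recv 60: fwd
Round 3: pos5(id54) recv 93: fwd; pos7(id11) recv 68: fwd; pos1(id89) recv 60: drop
Round 4: pos6(id60) recv 93: fwd; pos0(id36) recv 68: fwd
Round 5: pos7(id11) recv 93: fwd; pos1(id89) recv 68: drop
Round 6: pos0(id36) recv 93: fwd
Round 7: pos1(id89) recv 93: fwd
Round 8: pos2(id93) recv 93: ELECTED

Answer: 11,60,68,93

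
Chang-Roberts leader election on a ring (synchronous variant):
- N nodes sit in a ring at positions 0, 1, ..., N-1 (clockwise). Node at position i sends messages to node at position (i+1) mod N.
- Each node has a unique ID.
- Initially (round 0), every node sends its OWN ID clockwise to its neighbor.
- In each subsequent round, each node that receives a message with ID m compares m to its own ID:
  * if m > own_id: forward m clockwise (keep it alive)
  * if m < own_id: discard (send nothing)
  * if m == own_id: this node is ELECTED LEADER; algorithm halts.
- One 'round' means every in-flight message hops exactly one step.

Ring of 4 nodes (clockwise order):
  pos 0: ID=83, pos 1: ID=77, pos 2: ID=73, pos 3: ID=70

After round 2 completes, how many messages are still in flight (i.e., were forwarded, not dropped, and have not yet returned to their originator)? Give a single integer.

Answer: 2

Derivation:
Round 1: pos1(id77) recv 83: fwd; pos2(id73) recv 77: fwd; pos3(id70) recv 73: fwd; pos0(id83) recv 70: drop
Round 2: pos2(id73) recv 83: fwd; pos3(id70) recv 77: fwd; pos0(id83) recv 73: drop
After round 2: 2 messages still in flight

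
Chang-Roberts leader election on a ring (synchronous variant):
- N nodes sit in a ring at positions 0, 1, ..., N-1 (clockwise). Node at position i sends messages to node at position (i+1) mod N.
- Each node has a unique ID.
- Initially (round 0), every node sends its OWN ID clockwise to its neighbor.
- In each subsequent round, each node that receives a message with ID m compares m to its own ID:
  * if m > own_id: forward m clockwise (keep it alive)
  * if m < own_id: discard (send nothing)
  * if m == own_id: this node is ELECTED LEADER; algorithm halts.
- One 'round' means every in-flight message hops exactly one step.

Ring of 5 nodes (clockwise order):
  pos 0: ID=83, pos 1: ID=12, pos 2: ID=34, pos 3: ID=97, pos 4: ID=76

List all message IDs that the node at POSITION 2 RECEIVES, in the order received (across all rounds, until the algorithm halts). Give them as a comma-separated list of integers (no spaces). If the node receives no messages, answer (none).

Answer: 12,83,97

Derivation:
Round 1: pos1(id12) recv 83: fwd; pos2(id34) recv 12: drop; pos3(id97) recv 34: drop; pos4(id76) recv 97: fwd; pos0(id83) recv 76: drop
Round 2: pos2(id34) recv 83: fwd; pos0(id83) recv 97: fwd
Round 3: pos3(id97) recv 83: drop; pos1(id12) recv 97: fwd
Round 4: pos2(id34) recv 97: fwd
Round 5: pos3(id97) recv 97: ELECTED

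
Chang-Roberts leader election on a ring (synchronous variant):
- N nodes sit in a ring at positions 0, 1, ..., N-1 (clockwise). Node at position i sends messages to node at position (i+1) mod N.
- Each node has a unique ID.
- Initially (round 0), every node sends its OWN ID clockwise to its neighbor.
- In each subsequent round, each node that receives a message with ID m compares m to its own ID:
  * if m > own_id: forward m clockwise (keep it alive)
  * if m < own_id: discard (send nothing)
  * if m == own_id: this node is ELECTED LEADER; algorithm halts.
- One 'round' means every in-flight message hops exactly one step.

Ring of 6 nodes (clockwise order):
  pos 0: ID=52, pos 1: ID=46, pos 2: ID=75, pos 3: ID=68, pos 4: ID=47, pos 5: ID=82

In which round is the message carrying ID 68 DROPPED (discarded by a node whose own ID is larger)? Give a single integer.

Round 1: pos1(id46) recv 52: fwd; pos2(id75) recv 46: drop; pos3(id68) recv 75: fwd; pos4(id47) recv 68: fwd; pos5(id82) recv 47: drop; pos0(id52) recv 82: fwd
Round 2: pos2(id75) recv 52: drop; pos4(id47) recv 75: fwd; pos5(id82) recv 68: drop; pos1(id46) recv 82: fwd
Round 3: pos5(id82) recv 75: drop; pos2(id75) recv 82: fwd
Round 4: pos3(id68) recv 82: fwd
Round 5: pos4(id47) recv 82: fwd
Round 6: pos5(id82) recv 82: ELECTED
Message ID 68 originates at pos 3; dropped at pos 5 in round 2

Answer: 2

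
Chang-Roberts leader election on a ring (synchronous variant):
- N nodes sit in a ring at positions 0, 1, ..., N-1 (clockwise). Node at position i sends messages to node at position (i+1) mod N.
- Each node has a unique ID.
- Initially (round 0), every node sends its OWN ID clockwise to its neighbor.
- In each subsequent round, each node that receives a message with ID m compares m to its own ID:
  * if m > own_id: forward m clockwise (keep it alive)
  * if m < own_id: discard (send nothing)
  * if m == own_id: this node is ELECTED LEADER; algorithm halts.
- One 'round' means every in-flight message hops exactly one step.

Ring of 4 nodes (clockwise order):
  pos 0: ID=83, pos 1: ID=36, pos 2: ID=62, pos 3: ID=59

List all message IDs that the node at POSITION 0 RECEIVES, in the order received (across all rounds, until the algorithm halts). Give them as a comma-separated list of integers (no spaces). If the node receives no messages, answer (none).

Answer: 59,62,83

Derivation:
Round 1: pos1(id36) recv 83: fwd; pos2(id62) recv 36: drop; pos3(id59) recv 62: fwd; pos0(id83) recv 59: drop
Round 2: pos2(id62) recv 83: fwd; pos0(id83) recv 62: drop
Round 3: pos3(id59) recv 83: fwd
Round 4: pos0(id83) recv 83: ELECTED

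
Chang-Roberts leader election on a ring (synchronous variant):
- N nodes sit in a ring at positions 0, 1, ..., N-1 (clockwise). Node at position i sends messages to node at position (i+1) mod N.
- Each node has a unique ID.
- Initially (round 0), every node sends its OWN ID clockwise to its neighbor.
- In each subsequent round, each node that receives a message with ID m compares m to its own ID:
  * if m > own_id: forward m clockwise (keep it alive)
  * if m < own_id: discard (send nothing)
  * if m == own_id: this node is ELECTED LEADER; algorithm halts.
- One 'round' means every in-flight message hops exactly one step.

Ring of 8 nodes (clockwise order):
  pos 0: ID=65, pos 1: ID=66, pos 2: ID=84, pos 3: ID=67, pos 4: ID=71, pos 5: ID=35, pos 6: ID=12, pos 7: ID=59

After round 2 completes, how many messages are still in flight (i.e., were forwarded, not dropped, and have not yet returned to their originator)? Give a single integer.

Round 1: pos1(id66) recv 65: drop; pos2(id84) recv 66: drop; pos3(id67) recv 84: fwd; pos4(id71) recv 67: drop; pos5(id35) recv 71: fwd; pos6(id12) recv 35: fwd; pos7(id59) recv 12: drop; pos0(id65) recv 59: drop
Round 2: pos4(id71) recv 84: fwd; pos6(id12) recv 71: fwd; pos7(id59) recv 35: drop
After round 2: 2 messages still in flight

Answer: 2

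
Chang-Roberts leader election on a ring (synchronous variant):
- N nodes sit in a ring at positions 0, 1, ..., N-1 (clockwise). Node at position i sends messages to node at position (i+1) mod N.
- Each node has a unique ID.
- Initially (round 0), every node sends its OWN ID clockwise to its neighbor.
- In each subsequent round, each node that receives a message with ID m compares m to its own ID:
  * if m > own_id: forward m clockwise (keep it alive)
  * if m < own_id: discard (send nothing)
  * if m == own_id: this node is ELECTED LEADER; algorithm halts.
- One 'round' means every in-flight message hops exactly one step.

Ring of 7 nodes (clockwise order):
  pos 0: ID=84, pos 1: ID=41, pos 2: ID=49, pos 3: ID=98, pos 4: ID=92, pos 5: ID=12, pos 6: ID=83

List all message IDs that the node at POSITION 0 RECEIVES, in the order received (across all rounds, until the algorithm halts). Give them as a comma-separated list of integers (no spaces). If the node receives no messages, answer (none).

Round 1: pos1(id41) recv 84: fwd; pos2(id49) recv 41: drop; pos3(id98) recv 49: drop; pos4(id92) recv 98: fwd; pos5(id12) recv 92: fwd; pos6(id83) recv 12: drop; pos0(id84) recv 83: drop
Round 2: pos2(id49) recv 84: fwd; pos5(id12) recv 98: fwd; pos6(id83) recv 92: fwd
Round 3: pos3(id98) recv 84: drop; pos6(id83) recv 98: fwd; pos0(id84) recv 92: fwd
Round 4: pos0(id84) recv 98: fwd; pos1(id41) recv 92: fwd
Round 5: pos1(id41) recv 98: fwd; pos2(id49) recv 92: fwd
Round 6: pos2(id49) recv 98: fwd; pos3(id98) recv 92: drop
Round 7: pos3(id98) recv 98: ELECTED

Answer: 83,92,98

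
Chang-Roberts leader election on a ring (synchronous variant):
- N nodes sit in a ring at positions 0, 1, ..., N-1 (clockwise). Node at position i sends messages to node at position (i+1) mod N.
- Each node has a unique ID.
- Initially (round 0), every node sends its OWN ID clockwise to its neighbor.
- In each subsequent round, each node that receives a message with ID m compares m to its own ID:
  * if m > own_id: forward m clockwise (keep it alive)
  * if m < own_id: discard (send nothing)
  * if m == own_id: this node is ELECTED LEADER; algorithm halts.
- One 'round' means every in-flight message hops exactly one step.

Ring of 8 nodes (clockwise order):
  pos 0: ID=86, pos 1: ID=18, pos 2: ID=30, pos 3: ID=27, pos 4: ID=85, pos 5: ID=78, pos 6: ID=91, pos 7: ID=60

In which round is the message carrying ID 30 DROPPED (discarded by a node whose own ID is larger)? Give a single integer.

Answer: 2

Derivation:
Round 1: pos1(id18) recv 86: fwd; pos2(id30) recv 18: drop; pos3(id27) recv 30: fwd; pos4(id85) recv 27: drop; pos5(id78) recv 85: fwd; pos6(id91) recv 78: drop; pos7(id60) recv 91: fwd; pos0(id86) recv 60: drop
Round 2: pos2(id30) recv 86: fwd; pos4(id85) recv 30: drop; pos6(id91) recv 85: drop; pos0(id86) recv 91: fwd
Round 3: pos3(id27) recv 86: fwd; pos1(id18) recv 91: fwd
Round 4: pos4(id85) recv 86: fwd; pos2(id30) recv 91: fwd
Round 5: pos5(id78) recv 86: fwd; pos3(id27) recv 91: fwd
Round 6: pos6(id91) recv 86: drop; pos4(id85) recv 91: fwd
Round 7: pos5(id78) recv 91: fwd
Round 8: pos6(id91) recv 91: ELECTED
Message ID 30 originates at pos 2; dropped at pos 4 in round 2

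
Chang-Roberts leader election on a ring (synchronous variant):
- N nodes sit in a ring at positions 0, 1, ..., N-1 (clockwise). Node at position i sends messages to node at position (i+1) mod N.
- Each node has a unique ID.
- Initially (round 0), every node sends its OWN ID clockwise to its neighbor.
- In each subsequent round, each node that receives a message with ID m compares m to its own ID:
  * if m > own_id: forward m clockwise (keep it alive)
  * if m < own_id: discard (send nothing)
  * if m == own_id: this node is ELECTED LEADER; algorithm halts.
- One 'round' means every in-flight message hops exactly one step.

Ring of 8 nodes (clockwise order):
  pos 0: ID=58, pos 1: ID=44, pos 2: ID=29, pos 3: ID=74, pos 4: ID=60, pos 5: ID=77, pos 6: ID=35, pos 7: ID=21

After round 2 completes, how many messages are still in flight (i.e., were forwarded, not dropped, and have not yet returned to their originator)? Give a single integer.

Round 1: pos1(id44) recv 58: fwd; pos2(id29) recv 44: fwd; pos3(id74) recv 29: drop; pos4(id60) recv 74: fwd; pos5(id77) recv 60: drop; pos6(id35) recv 77: fwd; pos7(id21) recv 35: fwd; pos0(id58) recv 21: drop
Round 2: pos2(id29) recv 58: fwd; pos3(id74) recv 44: drop; pos5(id77) recv 74: drop; pos7(id21) recv 77: fwd; pos0(id58) recv 35: drop
After round 2: 2 messages still in flight

Answer: 2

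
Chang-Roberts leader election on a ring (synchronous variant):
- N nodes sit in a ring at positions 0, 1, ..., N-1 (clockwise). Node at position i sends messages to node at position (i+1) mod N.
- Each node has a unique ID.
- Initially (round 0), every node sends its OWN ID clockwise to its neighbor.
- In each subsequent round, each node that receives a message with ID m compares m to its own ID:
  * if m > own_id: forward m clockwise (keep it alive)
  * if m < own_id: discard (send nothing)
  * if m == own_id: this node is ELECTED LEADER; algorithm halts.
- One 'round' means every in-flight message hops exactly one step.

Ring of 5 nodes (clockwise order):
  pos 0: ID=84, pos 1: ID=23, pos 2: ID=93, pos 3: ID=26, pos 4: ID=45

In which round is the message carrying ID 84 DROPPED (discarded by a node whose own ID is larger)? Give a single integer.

Answer: 2

Derivation:
Round 1: pos1(id23) recv 84: fwd; pos2(id93) recv 23: drop; pos3(id26) recv 93: fwd; pos4(id45) recv 26: drop; pos0(id84) recv 45: drop
Round 2: pos2(id93) recv 84: drop; pos4(id45) recv 93: fwd
Round 3: pos0(id84) recv 93: fwd
Round 4: pos1(id23) recv 93: fwd
Round 5: pos2(id93) recv 93: ELECTED
Message ID 84 originates at pos 0; dropped at pos 2 in round 2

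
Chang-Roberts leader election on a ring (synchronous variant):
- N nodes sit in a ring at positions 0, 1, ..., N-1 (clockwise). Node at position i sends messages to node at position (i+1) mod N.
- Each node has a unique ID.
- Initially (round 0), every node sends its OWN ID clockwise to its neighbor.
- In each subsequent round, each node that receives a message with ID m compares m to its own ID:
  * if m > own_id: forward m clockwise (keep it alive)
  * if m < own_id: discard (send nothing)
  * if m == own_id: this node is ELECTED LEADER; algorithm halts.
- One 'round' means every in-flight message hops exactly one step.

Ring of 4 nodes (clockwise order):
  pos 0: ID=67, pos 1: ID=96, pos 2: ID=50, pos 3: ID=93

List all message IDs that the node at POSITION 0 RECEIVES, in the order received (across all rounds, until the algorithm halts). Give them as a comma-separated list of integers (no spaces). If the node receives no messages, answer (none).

Round 1: pos1(id96) recv 67: drop; pos2(id50) recv 96: fwd; pos3(id93) recv 50: drop; pos0(id67) recv 93: fwd
Round 2: pos3(id93) recv 96: fwd; pos1(id96) recv 93: drop
Round 3: pos0(id67) recv 96: fwd
Round 4: pos1(id96) recv 96: ELECTED

Answer: 93,96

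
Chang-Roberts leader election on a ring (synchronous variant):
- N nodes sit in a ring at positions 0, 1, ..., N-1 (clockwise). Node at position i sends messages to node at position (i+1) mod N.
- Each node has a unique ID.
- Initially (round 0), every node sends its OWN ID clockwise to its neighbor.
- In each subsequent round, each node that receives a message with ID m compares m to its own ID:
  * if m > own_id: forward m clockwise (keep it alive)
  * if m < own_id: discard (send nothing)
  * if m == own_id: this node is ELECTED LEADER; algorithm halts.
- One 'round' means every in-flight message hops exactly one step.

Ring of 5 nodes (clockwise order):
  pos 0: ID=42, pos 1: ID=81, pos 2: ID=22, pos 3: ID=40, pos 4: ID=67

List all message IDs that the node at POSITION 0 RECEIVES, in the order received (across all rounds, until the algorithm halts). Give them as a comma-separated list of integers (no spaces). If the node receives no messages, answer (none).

Round 1: pos1(id81) recv 42: drop; pos2(id22) recv 81: fwd; pos3(id40) recv 22: drop; pos4(id67) recv 40: drop; pos0(id42) recv 67: fwd
Round 2: pos3(id40) recv 81: fwd; pos1(id81) recv 67: drop
Round 3: pos4(id67) recv 81: fwd
Round 4: pos0(id42) recv 81: fwd
Round 5: pos1(id81) recv 81: ELECTED

Answer: 67,81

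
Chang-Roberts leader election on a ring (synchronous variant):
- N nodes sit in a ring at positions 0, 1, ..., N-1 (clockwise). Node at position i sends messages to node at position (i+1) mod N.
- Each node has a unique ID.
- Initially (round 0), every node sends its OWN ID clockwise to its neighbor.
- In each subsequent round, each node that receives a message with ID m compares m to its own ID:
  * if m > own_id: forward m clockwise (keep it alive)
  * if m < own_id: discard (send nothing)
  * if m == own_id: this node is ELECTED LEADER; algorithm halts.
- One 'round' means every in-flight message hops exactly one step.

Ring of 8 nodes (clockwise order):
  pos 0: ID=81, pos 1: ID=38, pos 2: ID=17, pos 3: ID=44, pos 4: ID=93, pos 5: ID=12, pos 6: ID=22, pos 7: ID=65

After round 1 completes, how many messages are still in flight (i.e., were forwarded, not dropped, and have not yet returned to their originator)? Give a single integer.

Answer: 3

Derivation:
Round 1: pos1(id38) recv 81: fwd; pos2(id17) recv 38: fwd; pos3(id44) recv 17: drop; pos4(id93) recv 44: drop; pos5(id12) recv 93: fwd; pos6(id22) recv 12: drop; pos7(id65) recv 22: drop; pos0(id81) recv 65: drop
After round 1: 3 messages still in flight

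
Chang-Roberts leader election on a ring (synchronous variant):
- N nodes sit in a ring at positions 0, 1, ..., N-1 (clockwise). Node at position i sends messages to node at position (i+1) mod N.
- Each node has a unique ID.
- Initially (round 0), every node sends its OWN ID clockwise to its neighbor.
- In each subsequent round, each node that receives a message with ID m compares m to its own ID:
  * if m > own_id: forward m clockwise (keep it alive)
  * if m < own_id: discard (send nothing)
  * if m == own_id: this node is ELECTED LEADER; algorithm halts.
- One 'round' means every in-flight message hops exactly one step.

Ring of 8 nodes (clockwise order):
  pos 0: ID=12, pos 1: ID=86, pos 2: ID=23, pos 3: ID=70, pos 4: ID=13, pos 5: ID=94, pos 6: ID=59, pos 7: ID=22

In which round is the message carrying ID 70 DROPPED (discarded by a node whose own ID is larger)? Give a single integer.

Answer: 2

Derivation:
Round 1: pos1(id86) recv 12: drop; pos2(id23) recv 86: fwd; pos3(id70) recv 23: drop; pos4(id13) recv 70: fwd; pos5(id94) recv 13: drop; pos6(id59) recv 94: fwd; pos7(id22) recv 59: fwd; pos0(id12) recv 22: fwd
Round 2: pos3(id70) recv 86: fwd; pos5(id94) recv 70: drop; pos7(id22) recv 94: fwd; pos0(id12) recv 59: fwd; pos1(id86) recv 22: drop
Round 3: pos4(id13) recv 86: fwd; pos0(id12) recv 94: fwd; pos1(id86) recv 59: drop
Round 4: pos5(id94) recv 86: drop; pos1(id86) recv 94: fwd
Round 5: pos2(id23) recv 94: fwd
Round 6: pos3(id70) recv 94: fwd
Round 7: pos4(id13) recv 94: fwd
Round 8: pos5(id94) recv 94: ELECTED
Message ID 70 originates at pos 3; dropped at pos 5 in round 2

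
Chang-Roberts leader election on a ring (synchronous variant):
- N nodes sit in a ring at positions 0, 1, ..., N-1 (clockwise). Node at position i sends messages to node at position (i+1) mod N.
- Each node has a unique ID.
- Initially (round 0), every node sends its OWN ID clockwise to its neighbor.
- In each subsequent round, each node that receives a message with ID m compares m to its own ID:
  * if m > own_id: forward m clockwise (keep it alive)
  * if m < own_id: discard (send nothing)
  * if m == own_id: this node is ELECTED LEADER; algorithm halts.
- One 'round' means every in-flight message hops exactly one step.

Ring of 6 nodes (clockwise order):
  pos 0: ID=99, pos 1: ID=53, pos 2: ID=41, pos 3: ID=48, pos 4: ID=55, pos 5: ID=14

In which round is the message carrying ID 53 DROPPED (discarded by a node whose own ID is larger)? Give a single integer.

Round 1: pos1(id53) recv 99: fwd; pos2(id41) recv 53: fwd; pos3(id48) recv 41: drop; pos4(id55) recv 48: drop; pos5(id14) recv 55: fwd; pos0(id99) recv 14: drop
Round 2: pos2(id41) recv 99: fwd; pos3(id48) recv 53: fwd; pos0(id99) recv 55: drop
Round 3: pos3(id48) recv 99: fwd; pos4(id55) recv 53: drop
Round 4: pos4(id55) recv 99: fwd
Round 5: pos5(id14) recv 99: fwd
Round 6: pos0(id99) recv 99: ELECTED
Message ID 53 originates at pos 1; dropped at pos 4 in round 3

Answer: 3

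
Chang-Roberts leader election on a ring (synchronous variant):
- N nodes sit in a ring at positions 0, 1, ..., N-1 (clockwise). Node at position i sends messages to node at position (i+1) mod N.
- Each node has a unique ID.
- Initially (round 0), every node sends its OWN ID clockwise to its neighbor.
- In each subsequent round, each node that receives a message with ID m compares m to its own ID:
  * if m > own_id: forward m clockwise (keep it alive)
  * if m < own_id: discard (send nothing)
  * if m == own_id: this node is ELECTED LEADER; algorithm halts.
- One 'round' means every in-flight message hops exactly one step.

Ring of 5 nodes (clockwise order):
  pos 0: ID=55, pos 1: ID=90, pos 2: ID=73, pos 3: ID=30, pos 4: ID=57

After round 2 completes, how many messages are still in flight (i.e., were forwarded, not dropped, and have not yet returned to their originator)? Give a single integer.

Round 1: pos1(id90) recv 55: drop; pos2(id73) recv 90: fwd; pos3(id30) recv 73: fwd; pos4(id57) recv 30: drop; pos0(id55) recv 57: fwd
Round 2: pos3(id30) recv 90: fwd; pos4(id57) recv 73: fwd; pos1(id90) recv 57: drop
After round 2: 2 messages still in flight

Answer: 2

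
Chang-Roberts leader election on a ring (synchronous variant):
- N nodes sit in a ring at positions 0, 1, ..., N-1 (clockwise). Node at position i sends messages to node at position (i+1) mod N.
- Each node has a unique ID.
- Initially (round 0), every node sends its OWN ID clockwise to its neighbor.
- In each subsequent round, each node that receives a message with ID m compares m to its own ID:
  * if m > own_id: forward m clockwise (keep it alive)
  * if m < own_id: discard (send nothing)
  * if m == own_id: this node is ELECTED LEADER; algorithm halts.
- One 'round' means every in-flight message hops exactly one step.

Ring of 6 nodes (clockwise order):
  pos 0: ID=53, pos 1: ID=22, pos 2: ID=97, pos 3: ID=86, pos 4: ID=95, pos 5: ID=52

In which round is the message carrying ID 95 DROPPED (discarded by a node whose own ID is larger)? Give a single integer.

Answer: 4

Derivation:
Round 1: pos1(id22) recv 53: fwd; pos2(id97) recv 22: drop; pos3(id86) recv 97: fwd; pos4(id95) recv 86: drop; pos5(id52) recv 95: fwd; pos0(id53) recv 52: drop
Round 2: pos2(id97) recv 53: drop; pos4(id95) recv 97: fwd; pos0(id53) recv 95: fwd
Round 3: pos5(id52) recv 97: fwd; pos1(id22) recv 95: fwd
Round 4: pos0(id53) recv 97: fwd; pos2(id97) recv 95: drop
Round 5: pos1(id22) recv 97: fwd
Round 6: pos2(id97) recv 97: ELECTED
Message ID 95 originates at pos 4; dropped at pos 2 in round 4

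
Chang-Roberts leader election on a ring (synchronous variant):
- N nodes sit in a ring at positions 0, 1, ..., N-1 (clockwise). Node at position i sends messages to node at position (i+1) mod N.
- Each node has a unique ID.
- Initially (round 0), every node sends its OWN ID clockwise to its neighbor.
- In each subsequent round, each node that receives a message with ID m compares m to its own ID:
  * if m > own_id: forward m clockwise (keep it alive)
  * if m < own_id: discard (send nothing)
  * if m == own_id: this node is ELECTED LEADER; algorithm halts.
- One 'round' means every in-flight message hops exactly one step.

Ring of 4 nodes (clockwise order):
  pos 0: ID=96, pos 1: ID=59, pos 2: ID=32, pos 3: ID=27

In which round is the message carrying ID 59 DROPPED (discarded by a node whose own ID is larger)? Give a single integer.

Answer: 3

Derivation:
Round 1: pos1(id59) recv 96: fwd; pos2(id32) recv 59: fwd; pos3(id27) recv 32: fwd; pos0(id96) recv 27: drop
Round 2: pos2(id32) recv 96: fwd; pos3(id27) recv 59: fwd; pos0(id96) recv 32: drop
Round 3: pos3(id27) recv 96: fwd; pos0(id96) recv 59: drop
Round 4: pos0(id96) recv 96: ELECTED
Message ID 59 originates at pos 1; dropped at pos 0 in round 3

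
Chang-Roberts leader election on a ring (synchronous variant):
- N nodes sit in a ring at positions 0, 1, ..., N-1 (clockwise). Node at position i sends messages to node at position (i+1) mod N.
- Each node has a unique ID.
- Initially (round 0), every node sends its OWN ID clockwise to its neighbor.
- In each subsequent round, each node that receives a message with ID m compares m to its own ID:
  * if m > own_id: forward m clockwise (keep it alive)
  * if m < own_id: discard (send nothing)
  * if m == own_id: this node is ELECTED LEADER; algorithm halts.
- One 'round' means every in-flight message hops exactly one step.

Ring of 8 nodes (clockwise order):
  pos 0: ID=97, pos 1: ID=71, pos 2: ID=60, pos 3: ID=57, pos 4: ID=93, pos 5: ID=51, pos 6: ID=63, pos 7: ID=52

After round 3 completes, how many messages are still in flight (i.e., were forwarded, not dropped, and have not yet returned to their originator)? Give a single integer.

Round 1: pos1(id71) recv 97: fwd; pos2(id60) recv 71: fwd; pos3(id57) recv 60: fwd; pos4(id93) recv 57: drop; pos5(id51) recv 93: fwd; pos6(id63) recv 51: drop; pos7(id52) recv 63: fwd; pos0(id97) recv 52: drop
Round 2: pos2(id60) recv 97: fwd; pos3(id57) recv 71: fwd; pos4(id93) recv 60: drop; pos6(id63) recv 93: fwd; pos0(id97) recv 63: drop
Round 3: pos3(id57) recv 97: fwd; pos4(id93) recv 71: drop; pos7(id52) recv 93: fwd
After round 3: 2 messages still in flight

Answer: 2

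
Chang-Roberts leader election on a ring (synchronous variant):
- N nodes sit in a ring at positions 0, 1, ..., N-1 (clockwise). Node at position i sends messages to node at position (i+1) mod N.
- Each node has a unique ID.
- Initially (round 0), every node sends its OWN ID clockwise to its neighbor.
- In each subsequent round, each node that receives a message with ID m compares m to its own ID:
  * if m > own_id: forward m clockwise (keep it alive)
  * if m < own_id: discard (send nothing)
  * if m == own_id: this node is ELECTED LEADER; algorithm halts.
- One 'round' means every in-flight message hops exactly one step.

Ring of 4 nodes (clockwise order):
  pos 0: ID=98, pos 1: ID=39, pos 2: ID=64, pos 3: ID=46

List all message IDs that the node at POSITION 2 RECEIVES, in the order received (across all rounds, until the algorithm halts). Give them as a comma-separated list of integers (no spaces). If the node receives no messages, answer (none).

Round 1: pos1(id39) recv 98: fwd; pos2(id64) recv 39: drop; pos3(id46) recv 64: fwd; pos0(id98) recv 46: drop
Round 2: pos2(id64) recv 98: fwd; pos0(id98) recv 64: drop
Round 3: pos3(id46) recv 98: fwd
Round 4: pos0(id98) recv 98: ELECTED

Answer: 39,98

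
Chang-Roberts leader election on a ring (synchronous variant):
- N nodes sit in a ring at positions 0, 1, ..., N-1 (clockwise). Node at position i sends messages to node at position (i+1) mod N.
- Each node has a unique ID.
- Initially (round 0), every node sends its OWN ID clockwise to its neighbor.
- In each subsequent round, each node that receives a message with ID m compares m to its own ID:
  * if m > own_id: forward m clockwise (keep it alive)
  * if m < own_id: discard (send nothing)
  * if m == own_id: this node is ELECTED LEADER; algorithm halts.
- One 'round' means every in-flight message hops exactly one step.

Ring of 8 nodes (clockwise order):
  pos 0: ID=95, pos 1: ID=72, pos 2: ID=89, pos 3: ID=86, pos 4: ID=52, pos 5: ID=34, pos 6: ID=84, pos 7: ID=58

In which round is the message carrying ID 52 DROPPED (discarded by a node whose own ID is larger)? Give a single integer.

Round 1: pos1(id72) recv 95: fwd; pos2(id89) recv 72: drop; pos3(id86) recv 89: fwd; pos4(id52) recv 86: fwd; pos5(id34) recv 52: fwd; pos6(id84) recv 34: drop; pos7(id58) recv 84: fwd; pos0(id95) recv 58: drop
Round 2: pos2(id89) recv 95: fwd; pos4(id52) recv 89: fwd; pos5(id34) recv 86: fwd; pos6(id84) recv 52: drop; pos0(id95) recv 84: drop
Round 3: pos3(id86) recv 95: fwd; pos5(id34) recv 89: fwd; pos6(id84) recv 86: fwd
Round 4: pos4(id52) recv 95: fwd; pos6(id84) recv 89: fwd; pos7(id58) recv 86: fwd
Round 5: pos5(id34) recv 95: fwd; pos7(id58) recv 89: fwd; pos0(id95) recv 86: drop
Round 6: pos6(id84) recv 95: fwd; pos0(id95) recv 89: drop
Round 7: pos7(id58) recv 95: fwd
Round 8: pos0(id95) recv 95: ELECTED
Message ID 52 originates at pos 4; dropped at pos 6 in round 2

Answer: 2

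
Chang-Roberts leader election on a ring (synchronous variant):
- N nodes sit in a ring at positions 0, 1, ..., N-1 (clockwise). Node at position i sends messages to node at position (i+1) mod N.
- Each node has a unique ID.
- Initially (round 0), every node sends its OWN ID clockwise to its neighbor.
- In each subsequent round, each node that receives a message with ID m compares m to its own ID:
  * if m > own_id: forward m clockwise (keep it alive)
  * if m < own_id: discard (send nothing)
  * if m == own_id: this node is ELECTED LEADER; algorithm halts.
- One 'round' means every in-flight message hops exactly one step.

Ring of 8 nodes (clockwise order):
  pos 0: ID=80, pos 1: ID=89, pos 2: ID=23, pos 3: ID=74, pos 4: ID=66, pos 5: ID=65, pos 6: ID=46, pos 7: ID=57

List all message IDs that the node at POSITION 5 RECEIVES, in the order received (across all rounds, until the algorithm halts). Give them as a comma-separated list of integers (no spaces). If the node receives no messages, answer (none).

Round 1: pos1(id89) recv 80: drop; pos2(id23) recv 89: fwd; pos3(id74) recv 23: drop; pos4(id66) recv 74: fwd; pos5(id65) recv 66: fwd; pos6(id46) recv 65: fwd; pos7(id57) recv 46: drop; pos0(id80) recv 57: drop
Round 2: pos3(id74) recv 89: fwd; pos5(id65) recv 74: fwd; pos6(id46) recv 66: fwd; pos7(id57) recv 65: fwd
Round 3: pos4(id66) recv 89: fwd; pos6(id46) recv 74: fwd; pos7(id57) recv 66: fwd; pos0(id80) recv 65: drop
Round 4: pos5(id65) recv 89: fwd; pos7(id57) recv 74: fwd; pos0(id80) recv 66: drop
Round 5: pos6(id46) recv 89: fwd; pos0(id80) recv 74: drop
Round 6: pos7(id57) recv 89: fwd
Round 7: pos0(id80) recv 89: fwd
Round 8: pos1(id89) recv 89: ELECTED

Answer: 66,74,89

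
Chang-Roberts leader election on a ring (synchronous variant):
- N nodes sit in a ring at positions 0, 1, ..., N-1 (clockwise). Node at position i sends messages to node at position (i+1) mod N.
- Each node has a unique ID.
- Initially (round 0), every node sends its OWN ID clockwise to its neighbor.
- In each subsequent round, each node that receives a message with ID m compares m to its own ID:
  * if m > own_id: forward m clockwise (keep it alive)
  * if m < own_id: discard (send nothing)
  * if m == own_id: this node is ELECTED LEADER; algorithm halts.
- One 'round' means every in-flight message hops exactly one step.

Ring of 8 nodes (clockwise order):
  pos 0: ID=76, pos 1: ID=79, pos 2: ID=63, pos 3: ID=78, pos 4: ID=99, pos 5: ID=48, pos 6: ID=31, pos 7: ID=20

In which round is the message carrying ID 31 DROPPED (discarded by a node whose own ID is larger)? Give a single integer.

Answer: 2

Derivation:
Round 1: pos1(id79) recv 76: drop; pos2(id63) recv 79: fwd; pos3(id78) recv 63: drop; pos4(id99) recv 78: drop; pos5(id48) recv 99: fwd; pos6(id31) recv 48: fwd; pos7(id20) recv 31: fwd; pos0(id76) recv 20: drop
Round 2: pos3(id78) recv 79: fwd; pos6(id31) recv 99: fwd; pos7(id20) recv 48: fwd; pos0(id76) recv 31: drop
Round 3: pos4(id99) recv 79: drop; pos7(id20) recv 99: fwd; pos0(id76) recv 48: drop
Round 4: pos0(id76) recv 99: fwd
Round 5: pos1(id79) recv 99: fwd
Round 6: pos2(id63) recv 99: fwd
Round 7: pos3(id78) recv 99: fwd
Round 8: pos4(id99) recv 99: ELECTED
Message ID 31 originates at pos 6; dropped at pos 0 in round 2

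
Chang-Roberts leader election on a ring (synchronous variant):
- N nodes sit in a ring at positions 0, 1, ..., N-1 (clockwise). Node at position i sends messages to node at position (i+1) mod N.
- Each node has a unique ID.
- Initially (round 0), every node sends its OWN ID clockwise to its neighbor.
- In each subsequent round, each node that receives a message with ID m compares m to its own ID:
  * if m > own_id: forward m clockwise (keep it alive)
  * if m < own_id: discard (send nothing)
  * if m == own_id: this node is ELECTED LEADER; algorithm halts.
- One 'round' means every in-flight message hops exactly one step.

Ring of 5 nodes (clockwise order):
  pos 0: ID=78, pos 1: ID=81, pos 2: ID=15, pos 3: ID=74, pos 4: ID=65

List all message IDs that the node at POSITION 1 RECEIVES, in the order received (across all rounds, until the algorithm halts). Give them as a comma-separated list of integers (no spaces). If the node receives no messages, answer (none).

Answer: 78,81

Derivation:
Round 1: pos1(id81) recv 78: drop; pos2(id15) recv 81: fwd; pos3(id74) recv 15: drop; pos4(id65) recv 74: fwd; pos0(id78) recv 65: drop
Round 2: pos3(id74) recv 81: fwd; pos0(id78) recv 74: drop
Round 3: pos4(id65) recv 81: fwd
Round 4: pos0(id78) recv 81: fwd
Round 5: pos1(id81) recv 81: ELECTED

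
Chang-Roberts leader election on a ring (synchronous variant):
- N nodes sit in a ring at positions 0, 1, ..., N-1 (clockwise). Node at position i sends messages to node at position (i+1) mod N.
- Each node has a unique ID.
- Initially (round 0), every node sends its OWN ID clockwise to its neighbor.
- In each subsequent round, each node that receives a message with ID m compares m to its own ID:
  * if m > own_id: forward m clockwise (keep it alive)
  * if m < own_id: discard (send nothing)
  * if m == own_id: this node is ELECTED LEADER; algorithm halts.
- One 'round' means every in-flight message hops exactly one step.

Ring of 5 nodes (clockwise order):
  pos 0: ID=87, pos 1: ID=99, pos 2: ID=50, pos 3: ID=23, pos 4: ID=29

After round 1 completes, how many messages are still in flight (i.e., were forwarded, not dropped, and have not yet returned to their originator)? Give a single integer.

Answer: 2

Derivation:
Round 1: pos1(id99) recv 87: drop; pos2(id50) recv 99: fwd; pos3(id23) recv 50: fwd; pos4(id29) recv 23: drop; pos0(id87) recv 29: drop
After round 1: 2 messages still in flight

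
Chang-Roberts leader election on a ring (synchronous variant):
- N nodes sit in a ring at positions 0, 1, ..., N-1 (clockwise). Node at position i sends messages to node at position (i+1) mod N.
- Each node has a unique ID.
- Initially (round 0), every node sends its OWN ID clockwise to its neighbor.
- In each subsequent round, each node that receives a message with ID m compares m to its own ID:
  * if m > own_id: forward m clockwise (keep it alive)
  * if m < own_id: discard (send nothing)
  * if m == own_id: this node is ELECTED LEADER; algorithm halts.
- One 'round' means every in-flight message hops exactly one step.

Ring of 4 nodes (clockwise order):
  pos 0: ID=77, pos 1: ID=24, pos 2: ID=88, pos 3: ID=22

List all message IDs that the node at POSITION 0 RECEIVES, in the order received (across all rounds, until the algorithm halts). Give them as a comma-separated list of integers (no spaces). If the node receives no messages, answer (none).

Round 1: pos1(id24) recv 77: fwd; pos2(id88) recv 24: drop; pos3(id22) recv 88: fwd; pos0(id77) recv 22: drop
Round 2: pos2(id88) recv 77: drop; pos0(id77) recv 88: fwd
Round 3: pos1(id24) recv 88: fwd
Round 4: pos2(id88) recv 88: ELECTED

Answer: 22,88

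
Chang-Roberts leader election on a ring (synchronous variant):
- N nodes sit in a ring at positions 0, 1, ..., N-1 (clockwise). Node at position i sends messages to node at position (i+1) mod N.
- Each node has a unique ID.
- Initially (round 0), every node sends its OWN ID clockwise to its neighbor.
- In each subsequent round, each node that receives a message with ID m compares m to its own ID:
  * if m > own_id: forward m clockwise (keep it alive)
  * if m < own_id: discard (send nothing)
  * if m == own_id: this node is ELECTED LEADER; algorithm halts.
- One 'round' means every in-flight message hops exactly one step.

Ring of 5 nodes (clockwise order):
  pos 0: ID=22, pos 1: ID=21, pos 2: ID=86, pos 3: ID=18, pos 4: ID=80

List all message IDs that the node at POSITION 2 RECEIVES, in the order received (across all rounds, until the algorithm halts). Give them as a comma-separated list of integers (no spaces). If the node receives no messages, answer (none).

Answer: 21,22,80,86

Derivation:
Round 1: pos1(id21) recv 22: fwd; pos2(id86) recv 21: drop; pos3(id18) recv 86: fwd; pos4(id80) recv 18: drop; pos0(id22) recv 80: fwd
Round 2: pos2(id86) recv 22: drop; pos4(id80) recv 86: fwd; pos1(id21) recv 80: fwd
Round 3: pos0(id22) recv 86: fwd; pos2(id86) recv 80: drop
Round 4: pos1(id21) recv 86: fwd
Round 5: pos2(id86) recv 86: ELECTED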